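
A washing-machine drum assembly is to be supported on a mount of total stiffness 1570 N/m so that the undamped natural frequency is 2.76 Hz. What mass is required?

ω_n = 2πf_n = 2π × 2.76 = 17.34 rad/s.
m = k/ω_n² = 1570/17.34² = 1570/300.7 = 5.221 kg.

5.22 kg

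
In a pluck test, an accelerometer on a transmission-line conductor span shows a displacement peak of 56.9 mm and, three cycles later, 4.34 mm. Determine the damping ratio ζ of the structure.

0.135

Logarithmic decrement δ = (1/n)·ln(x₀/x_n) = (1/3)·ln(56.9/4.34) = (1/3)·ln(13.11) = 0.8578.
ζ = δ/√(4π² + δ²) = 0.8578/√(39.48 + 0.736) = 0.8578/6.341 = 0.1353.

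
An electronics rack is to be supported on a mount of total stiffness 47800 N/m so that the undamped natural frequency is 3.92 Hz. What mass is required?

78.8 kg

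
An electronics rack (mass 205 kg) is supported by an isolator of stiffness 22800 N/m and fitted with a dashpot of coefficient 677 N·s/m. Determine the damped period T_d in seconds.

ω_n = √(k/m) = √(22800/205) = 10.55 rad/s.
Critical damping c_c = 2√(k·m) = 2√(22800 × 205) = 4324 N·s/m, so ζ = c/c_c = 677/4324 = 0.1566.
ω_d = ω_n√(1 − ζ²) = 10.55 × √(1 − 0.0245) = 10.42 rad/s.
T_d = 2π/ω_d = 0.6032 s.

0.603 s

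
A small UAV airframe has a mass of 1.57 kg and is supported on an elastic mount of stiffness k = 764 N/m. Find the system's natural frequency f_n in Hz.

3.51 Hz

ω_n = √(k/m) = √(764.0/1.57) = √486.6 = 22.06 rad/s.
f_n = ω_n/(2π) = 22.06/6.283 = 3.511 Hz.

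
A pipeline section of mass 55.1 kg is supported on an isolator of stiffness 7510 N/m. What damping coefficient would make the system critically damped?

c_c = 2√(k·m) = 2√(7510 × 55.1) = 2 × 643.3 = 1287 N·s/m.

1290 N·s/m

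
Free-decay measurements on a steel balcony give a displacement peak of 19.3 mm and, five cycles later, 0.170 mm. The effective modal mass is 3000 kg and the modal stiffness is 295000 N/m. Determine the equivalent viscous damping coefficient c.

8860 N·s/m

Logarithmic decrement δ = (1/n)·ln(x₀/x_n) = (1/5)·ln(19.3/0.170) = (1/5)·ln(113.5) = 0.9464.
ζ = δ/√(4π² + δ²) = 0.9464/√(39.48 + 0.896) = 0.9464/6.354 = 0.1489.
c = ζ · 2√(km) = 0.1489 × 2√(295000 × 3000) = 0.1489 × 59500 = 8862 N·s/m.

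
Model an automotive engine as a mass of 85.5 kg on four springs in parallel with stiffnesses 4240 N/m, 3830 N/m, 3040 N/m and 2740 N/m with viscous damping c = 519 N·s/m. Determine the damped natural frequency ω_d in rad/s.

Parallel springs add: k_eq = 4240 + 3830 + 3040 + 2740 = 13850 N/m.
ω_n = √(k_eq/m) = √(13850/85.5) = 12.73 rad/s.
Critical damping c_c = 2√(k_eq·m) = 2√(13850 × 85.5) = 2176 N·s/m, so ζ = c/c_c = 519/2176 = 0.2385.
ω_d = ω_n√(1 − ζ²) = 12.73 × √(1 − 0.0569) = 12.36 rad/s.

12.4 rad/s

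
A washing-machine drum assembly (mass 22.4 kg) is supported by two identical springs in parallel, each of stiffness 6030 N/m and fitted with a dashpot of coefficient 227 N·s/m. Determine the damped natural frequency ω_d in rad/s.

22.6 rad/s

Parallel springs add: k_eq = 2 × 6030 = 12060 N/m.
ω_n = √(k_eq/m) = √(12060/22.4) = 23.20 rad/s.
Critical damping c_c = 2√(k_eq·m) = 2√(12060 × 22.4) = 1040 N·s/m, so ζ = c/c_c = 227/1040 = 0.2184.
ω_d = ω_n√(1 − ζ²) = 23.20 × √(1 − 0.0477) = 22.64 rad/s.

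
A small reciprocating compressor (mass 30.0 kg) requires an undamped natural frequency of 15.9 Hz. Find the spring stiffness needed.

ω_n = 2πf_n = 2π × 15.9 = 99.90 rad/s.
k = m·ω_n² = 30.0 × 99.90² = 30.0 × 9981 = 299400 N/m.

299000 N/m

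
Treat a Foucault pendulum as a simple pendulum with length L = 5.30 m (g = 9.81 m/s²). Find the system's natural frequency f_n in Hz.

0.217 Hz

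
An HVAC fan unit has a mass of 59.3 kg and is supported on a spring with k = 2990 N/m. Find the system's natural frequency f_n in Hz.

ω_n = √(k/m) = √(2990/59.3) = √50.42 = 7.101 rad/s.
f_n = ω_n/(2π) = 7.101/6.283 = 1.130 Hz.

1.13 Hz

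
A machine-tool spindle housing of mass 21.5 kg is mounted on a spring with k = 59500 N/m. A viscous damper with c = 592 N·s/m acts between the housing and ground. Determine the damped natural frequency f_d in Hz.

ω_n = √(k/m) = √(59500/21.5) = 52.61 rad/s.
Critical damping c_c = 2√(k·m) = 2√(59500 × 21.5) = 2262 N·s/m, so ζ = c/c_c = 592/2262 = 0.2617.
ω_d = ω_n√(1 − ζ²) = 52.61 × √(1 − 0.0685) = 50.77 rad/s.
f_d = ω_d/(2π) = 8.081 Hz.

8.08 Hz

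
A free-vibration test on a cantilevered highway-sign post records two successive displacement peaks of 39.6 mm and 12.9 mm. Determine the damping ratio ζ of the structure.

0.176

Logarithmic decrement δ = (1/n)·ln(x₀/x_n) = (1/1)·ln(39.6/12.9) = (1/1)·ln(3.070) = 1.122.
ζ = δ/√(4π² + δ²) = 1.122/√(39.48 + 1.26) = 1.122/6.383 = 0.1757.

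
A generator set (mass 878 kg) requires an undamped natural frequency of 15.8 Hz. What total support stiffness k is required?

8650000 N/m

ω_n = 2πf_n = 2π × 15.8 = 99.27 rad/s.
k = m·ω_n² = 878 × 99.27² = 878 × 9855 = 8653000 N/m.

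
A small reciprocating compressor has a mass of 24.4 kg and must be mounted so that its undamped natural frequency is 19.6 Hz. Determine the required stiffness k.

ω_n = 2πf_n = 2π × 19.6 = 123.2 rad/s.
k = m·ω_n² = 24.4 × 123.2² = 24.4 × 15170 = 370100 N/m.

370000 N/m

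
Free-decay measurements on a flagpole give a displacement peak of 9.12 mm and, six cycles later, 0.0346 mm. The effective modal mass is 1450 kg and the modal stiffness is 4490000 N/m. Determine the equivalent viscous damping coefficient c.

Logarithmic decrement δ = (1/n)·ln(x₀/x_n) = (1/6)·ln(9.12/0.0346) = (1/6)·ln(263.6) = 0.9291.
ζ = δ/√(4π² + δ²) = 0.9291/√(39.48 + 0.863) = 0.9291/6.352 = 0.1463.
c = ζ · 2√(km) = 0.1463 × 2√(4490000 × 1450) = 0.1463 × 161400 = 23610 N·s/m.

23600 N·s/m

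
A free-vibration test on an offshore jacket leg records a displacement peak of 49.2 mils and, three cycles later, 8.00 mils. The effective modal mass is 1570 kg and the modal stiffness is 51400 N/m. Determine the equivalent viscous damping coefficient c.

Logarithmic decrement δ = (1/n)·ln(x₀/x_n) = (1/3)·ln(49.2/8.00) = (1/3)·ln(6.150) = 0.6055.
ζ = δ/√(4π² + δ²) = 0.6055/√(39.48 + 0.367) = 0.6055/6.312 = 0.09592.
c = ζ · 2√(km) = 0.09592 × 2√(51400 × 1570) = 0.09592 × 17970 = 1723 N·s/m.

1720 N·s/m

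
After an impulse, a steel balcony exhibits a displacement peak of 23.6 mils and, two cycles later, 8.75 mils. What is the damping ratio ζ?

Logarithmic decrement δ = (1/n)·ln(x₀/x_n) = (1/2)·ln(23.6/8.75) = (1/2)·ln(2.697) = 0.4961.
ζ = δ/√(4π² + δ²) = 0.4961/√(39.48 + 0.246) = 0.4961/6.303 = 0.07871.

0.0787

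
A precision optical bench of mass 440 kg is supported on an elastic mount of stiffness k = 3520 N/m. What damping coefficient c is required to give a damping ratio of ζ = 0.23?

c_c = 2√(k·m) = 2√(3520 × 440) = 2489 N·s/m.
c = ζ·c_c = 0.23 × 2489 = 572.5 N·s/m.

572 N·s/m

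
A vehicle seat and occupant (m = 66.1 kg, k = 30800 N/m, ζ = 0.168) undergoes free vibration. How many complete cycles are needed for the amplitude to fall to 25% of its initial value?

2 cycles

Logarithmic decrement δ = 2πζ/√(1 − ζ²) = 2π × 0.1680/√(1 − 0.0282) = 1.071.
x_n/x₀ = e^(−nδ) ≤ 0.25; take ln: n ≥ ln(1/0.25)/δ = 1.386/1.071 = 1.295.
So 2 complete cycles are required.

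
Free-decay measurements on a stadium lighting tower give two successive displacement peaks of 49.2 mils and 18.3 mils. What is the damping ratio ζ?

0.155

Logarithmic decrement δ = (1/n)·ln(x₀/x_n) = (1/1)·ln(49.2/18.3) = (1/1)·ln(2.689) = 0.9890.
ζ = δ/√(4π² + δ²) = 0.9890/√(39.48 + 0.978) = 0.9890/6.361 = 0.1555.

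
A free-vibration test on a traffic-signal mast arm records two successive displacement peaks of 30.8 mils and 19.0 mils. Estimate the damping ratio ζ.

0.0767

Logarithmic decrement δ = (1/n)·ln(x₀/x_n) = (1/1)·ln(30.8/19.0) = (1/1)·ln(1.621) = 0.4831.
ζ = δ/√(4π² + δ²) = 0.4831/√(39.48 + 0.233) = 0.4831/6.302 = 0.07666.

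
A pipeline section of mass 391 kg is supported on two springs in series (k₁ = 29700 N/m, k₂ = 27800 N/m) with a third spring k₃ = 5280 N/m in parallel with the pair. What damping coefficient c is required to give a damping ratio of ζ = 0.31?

1720 N·s/m

Series pair: k_s = k₁k₂/(k₁+k₂) = (29700)(27800)/(29700 + 27800) = 14360 N/m. In parallel with k₃: k_eq = 14360 + 5280 = 19640 N/m.
c_c = 2√(k_eq·m) = 2√(19640 × 391) = 5542 N·s/m.
c = ζ·c_c = 0.31 × 5542 = 1718 N·s/m.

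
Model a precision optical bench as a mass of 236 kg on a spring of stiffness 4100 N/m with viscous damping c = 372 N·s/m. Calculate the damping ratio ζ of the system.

0.189

ω_n = √(k/m) = √(4100/236) = 4.168 rad/s.
Critical damping c_c = 2√(k·m) = 2√(4100 × 236) = 1967 N·s/m, so ζ = c/c_c = 372/1967 = 0.1891.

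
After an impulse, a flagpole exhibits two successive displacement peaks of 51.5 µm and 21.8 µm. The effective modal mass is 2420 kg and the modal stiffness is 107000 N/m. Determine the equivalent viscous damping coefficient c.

4360 N·s/m

Logarithmic decrement δ = (1/n)·ln(x₀/x_n) = (1/1)·ln(51.5/21.8) = (1/1)·ln(2.362) = 0.8597.
ζ = δ/√(4π² + δ²) = 0.8597/√(39.48 + 0.739) = 0.8597/6.342 = 0.1356.
c = ζ · 2√(km) = 0.1356 × 2√(107000 × 2420) = 0.1356 × 32180 = 4363 N·s/m.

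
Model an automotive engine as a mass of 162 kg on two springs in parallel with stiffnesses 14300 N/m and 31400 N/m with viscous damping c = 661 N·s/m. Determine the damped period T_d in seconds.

0.377 s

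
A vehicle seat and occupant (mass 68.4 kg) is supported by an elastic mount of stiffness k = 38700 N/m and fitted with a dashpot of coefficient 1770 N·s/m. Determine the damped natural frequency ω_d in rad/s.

20.0 rad/s

ω_n = √(k/m) = √(38700/68.4) = 23.79 rad/s.
Critical damping c_c = 2√(k·m) = 2√(38700 × 68.4) = 3254 N·s/m, so ζ = c/c_c = 1770/3254 = 0.5440.
ω_d = ω_n√(1 − ζ²) = 23.79 × √(1 − 0.296) = 19.96 rad/s.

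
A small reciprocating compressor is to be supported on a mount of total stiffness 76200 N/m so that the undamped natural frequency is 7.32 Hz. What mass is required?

ω_n = 2πf_n = 2π × 7.32 = 45.99 rad/s.
m = k/ω_n² = 76200/45.99² = 76200/2115 = 36.02 kg.

36.0 kg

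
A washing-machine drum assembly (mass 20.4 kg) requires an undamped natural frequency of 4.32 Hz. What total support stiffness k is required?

ω_n = 2πf_n = 2π × 4.32 = 27.14 rad/s.
k = m·ω_n² = 20.4 × 27.14² = 20.4 × 736.8 = 15030 N/m.

15000 N/m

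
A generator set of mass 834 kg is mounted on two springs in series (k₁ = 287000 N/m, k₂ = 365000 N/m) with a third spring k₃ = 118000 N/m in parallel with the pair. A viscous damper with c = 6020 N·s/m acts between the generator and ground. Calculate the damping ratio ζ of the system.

Series pair: k_s = k₁k₂/(k₁+k₂) = (287000)(365000)/(287000 + 365000) = 160700 N/m. In parallel with k₃: k_eq = 160700 + 118000 = 278700 N/m.
ω_n = √(k_eq/m) = √(278700/834) = 18.28 rad/s.
Critical damping c_c = 2√(k_eq·m) = 2√(278700 × 834) = 30490 N·s/m, so ζ = c/c_c = 6020/30490 = 0.1974.

0.197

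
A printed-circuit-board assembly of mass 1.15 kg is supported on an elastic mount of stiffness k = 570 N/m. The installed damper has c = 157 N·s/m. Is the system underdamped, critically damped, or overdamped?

c_c = 2√(k·m) = 51.21 N·s/m; ζ = c/c_c = 157/51.21 = 3.07.
Since ζ > 1 the system is overdamped.

overdamped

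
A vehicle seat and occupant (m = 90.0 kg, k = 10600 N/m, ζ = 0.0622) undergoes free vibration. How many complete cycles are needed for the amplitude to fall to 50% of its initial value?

2 cycles

Logarithmic decrement δ = 2πζ/√(1 − ζ²) = 2π × 0.06220/√(1 − 0.00387) = 0.3916.
x_n/x₀ = e^(−nδ) ≤ 0.5; take ln: n ≥ ln(1/0.5)/δ = 0.6931/0.3916 = 1.770.
So 2 complete cycles are required.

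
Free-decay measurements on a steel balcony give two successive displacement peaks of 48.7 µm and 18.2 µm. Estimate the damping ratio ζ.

Logarithmic decrement δ = (1/n)·ln(x₀/x_n) = (1/1)·ln(48.7/18.2) = (1/1)·ln(2.676) = 0.9843.
ζ = δ/√(4π² + δ²) = 0.9843/√(39.48 + 0.969) = 0.9843/6.360 = 0.1548.

0.155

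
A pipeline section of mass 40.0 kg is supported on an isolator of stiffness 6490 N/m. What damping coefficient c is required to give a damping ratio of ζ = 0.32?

326 N·s/m

c_c = 2√(k·m) = 2√(6490 × 40.0) = 1019 N·s/m.
c = ζ·c_c = 0.32 × 1019 = 326.1 N·s/m.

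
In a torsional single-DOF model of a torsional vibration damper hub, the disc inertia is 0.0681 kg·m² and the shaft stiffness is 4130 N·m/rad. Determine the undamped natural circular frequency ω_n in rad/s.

246 rad/s

ω_n = √(k_t/J) = √(4130/0.0681) = √60650 = 246.3 rad/s.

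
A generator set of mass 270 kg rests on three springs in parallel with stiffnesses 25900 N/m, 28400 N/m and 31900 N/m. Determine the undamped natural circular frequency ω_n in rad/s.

Parallel springs add: k_eq = 25900 + 28400 + 31900 = 86200 N/m.
ω_n = √(k_eq/m) = √(86200/270) = √319.3 = 17.87 rad/s.

17.9 rad/s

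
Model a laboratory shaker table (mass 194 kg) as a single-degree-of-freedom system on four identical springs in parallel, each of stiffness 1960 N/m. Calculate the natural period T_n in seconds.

Parallel springs add: k_eq = 4 × 1960 = 7840 N/m.
ω_n = √(k_eq/m) = √(7840/194) = √40.41 = 6.357 rad/s.
T_n = 2π/ω_n = 6.283/6.357 = 0.9884 s.

0.988 s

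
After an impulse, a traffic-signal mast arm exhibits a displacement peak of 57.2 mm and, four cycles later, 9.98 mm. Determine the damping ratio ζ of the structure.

0.0693

Logarithmic decrement δ = (1/n)·ln(x₀/x_n) = (1/4)·ln(57.2/9.98) = (1/4)·ln(5.731) = 0.4365.
ζ = δ/√(4π² + δ²) = 0.4365/√(39.48 + 0.191) = 0.4365/6.298 = 0.06930.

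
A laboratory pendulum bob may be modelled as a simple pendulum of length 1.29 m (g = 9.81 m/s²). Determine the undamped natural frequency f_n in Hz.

For a simple pendulum ω_n = √(g/L) = √(9.81/1.29) = √7.605 = 2.758 rad/s.
f_n = ω_n/(2π) = 2.758/6.283 = 0.4389 Hz.

0.439 Hz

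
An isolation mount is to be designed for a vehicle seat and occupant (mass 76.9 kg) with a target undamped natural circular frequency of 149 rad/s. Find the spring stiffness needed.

k = m·ω_n² = 76.9 × 149.0² = 76.9 × 22200 = 1707000 N/m.

1710000 N/m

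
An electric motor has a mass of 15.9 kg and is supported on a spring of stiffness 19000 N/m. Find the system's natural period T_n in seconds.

0.182 s

ω_n = √(k/m) = √(19000/15.9) = √1195 = 34.57 rad/s.
T_n = 2π/ω_n = 6.283/34.57 = 0.1818 s.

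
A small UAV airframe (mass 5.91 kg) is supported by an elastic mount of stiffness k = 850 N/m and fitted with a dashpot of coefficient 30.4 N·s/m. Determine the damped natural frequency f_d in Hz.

1.86 Hz

ω_n = √(k/m) = √(850.0/5.91) = 11.99 rad/s.
Critical damping c_c = 2√(k·m) = 2√(850.0 × 5.91) = 141.8 N·s/m, so ζ = c/c_c = 30.4/141.8 = 0.2145.
ω_d = ω_n√(1 − ζ²) = 11.99 × √(1 − 0.0460) = 11.71 rad/s.
f_d = ω_d/(2π) = 1.864 Hz.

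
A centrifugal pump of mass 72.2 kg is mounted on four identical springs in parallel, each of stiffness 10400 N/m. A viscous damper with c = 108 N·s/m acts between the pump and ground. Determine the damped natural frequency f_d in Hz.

3.82 Hz

Parallel springs add: k_eq = 4 × 10400 = 41600 N/m.
ω_n = √(k_eq/m) = √(41600/72.2) = 24.00 rad/s.
Critical damping c_c = 2√(k_eq·m) = 2√(41600 × 72.2) = 3466 N·s/m, so ζ = c/c_c = 108/3466 = 0.03116.
ω_d = ω_n√(1 − ζ²) = 24.00 × √(1 − 0.000971) = 23.99 rad/s.
f_d = ω_d/(2π) = 3.818 Hz.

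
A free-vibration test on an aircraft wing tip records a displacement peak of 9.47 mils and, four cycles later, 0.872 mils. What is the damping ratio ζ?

Logarithmic decrement δ = (1/n)·ln(x₀/x_n) = (1/4)·ln(9.47/0.872) = (1/4)·ln(10.86) = 0.5963.
ζ = δ/√(4π² + δ²) = 0.5963/√(39.48 + 0.356) = 0.5963/6.311 = 0.09448.

0.0945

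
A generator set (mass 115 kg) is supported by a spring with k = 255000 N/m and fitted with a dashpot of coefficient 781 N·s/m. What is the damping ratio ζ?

ω_n = √(k/m) = √(255000/115) = 47.09 rad/s.
Critical damping c_c = 2√(k·m) = 2√(255000 × 115) = 10830 N·s/m, so ζ = c/c_c = 781/10830 = 0.07211.

0.0721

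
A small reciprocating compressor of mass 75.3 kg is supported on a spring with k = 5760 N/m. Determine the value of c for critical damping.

c_c = 2√(k·m) = 2√(5760 × 75.3) = 2 × 658.6 = 1317 N·s/m.

1320 N·s/m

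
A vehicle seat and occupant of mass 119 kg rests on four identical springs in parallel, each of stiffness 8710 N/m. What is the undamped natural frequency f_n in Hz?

Parallel springs add: k_eq = 4 × 8710 = 34840 N/m.
ω_n = √(k_eq/m) = √(34840/119) = √292.8 = 17.11 rad/s.
f_n = ω_n/(2π) = 17.11/6.283 = 2.723 Hz.

2.72 Hz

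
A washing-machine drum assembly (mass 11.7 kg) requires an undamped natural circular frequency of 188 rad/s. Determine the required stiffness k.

k = m·ω_n² = 11.7 × 188.0² = 11.7 × 35340 = 413500 N/m.

414000 N/m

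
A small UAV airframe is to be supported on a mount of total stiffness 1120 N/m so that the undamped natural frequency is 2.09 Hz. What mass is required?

6.49 kg

ω_n = 2πf_n = 2π × 2.09 = 13.13 rad/s.
m = k/ω_n² = 1120/13.13² = 1120/172.4 = 6.495 kg.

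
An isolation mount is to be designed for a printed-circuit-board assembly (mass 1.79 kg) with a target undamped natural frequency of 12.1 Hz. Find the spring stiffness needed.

10300 N/m

ω_n = 2πf_n = 2π × 12.1 = 76.03 rad/s.
k = m·ω_n² = 1.79 × 76.03² = 1.79 × 5780 = 10350 N/m.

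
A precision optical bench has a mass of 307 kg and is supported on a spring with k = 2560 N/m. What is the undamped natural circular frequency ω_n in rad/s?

ω_n = √(k/m) = √(2560/307) = √8.339 = 2.888 rad/s.

2.89 rad/s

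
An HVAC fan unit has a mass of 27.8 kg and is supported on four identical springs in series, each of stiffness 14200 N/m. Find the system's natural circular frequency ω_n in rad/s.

11.3 rad/s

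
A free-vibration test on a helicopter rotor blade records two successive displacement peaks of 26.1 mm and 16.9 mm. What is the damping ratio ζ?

Logarithmic decrement δ = (1/n)·ln(x₀/x_n) = (1/1)·ln(26.1/16.9) = (1/1)·ln(1.544) = 0.4346.
ζ = δ/√(4π² + δ²) = 0.4346/√(39.48 + 0.189) = 0.4346/6.298 = 0.06901.

0.0690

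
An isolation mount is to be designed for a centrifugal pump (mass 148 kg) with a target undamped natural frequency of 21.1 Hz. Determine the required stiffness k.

ω_n = 2πf_n = 2π × 21.1 = 132.6 rad/s.
k = m·ω_n² = 148 × 132.6² = 148 × 17580 = 2601000 N/m.

2600000 N/m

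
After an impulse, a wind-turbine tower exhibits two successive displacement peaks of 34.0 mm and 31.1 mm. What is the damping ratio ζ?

0.0142

Logarithmic decrement δ = (1/n)·ln(x₀/x_n) = (1/1)·ln(34.0/31.1) = (1/1)·ln(1.093) = 0.08915.
ζ = δ/√(4π² + δ²) = 0.08915/√(39.48 + 0.00795) = 0.08915/6.284 = 0.01419.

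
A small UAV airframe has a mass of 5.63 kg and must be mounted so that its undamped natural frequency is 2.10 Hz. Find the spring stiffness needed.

980 N/m

ω_n = 2πf_n = 2π × 2.10 = 13.19 rad/s.
k = m·ω_n² = 5.63 × 13.19² = 5.63 × 174.1 = 980.2 N/m.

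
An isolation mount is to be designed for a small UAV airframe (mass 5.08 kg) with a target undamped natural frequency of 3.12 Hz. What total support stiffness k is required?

ω_n = 2πf_n = 2π × 3.12 = 19.60 rad/s.
k = m·ω_n² = 5.08 × 19.60² = 5.08 × 384.3 = 1952 N/m.

1950 N/m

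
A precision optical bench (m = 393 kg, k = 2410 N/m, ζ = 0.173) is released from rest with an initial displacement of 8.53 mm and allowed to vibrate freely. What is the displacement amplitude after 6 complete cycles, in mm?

Logarithmic decrement δ = 2πζ/√(1 − ζ²) = 2π × 0.1730/√(1 − 0.0299) = 1.104.
After n cycles, x_n/x₀ = e^(−nδ), so x_6 = 8.53 × e^(−6 × 1.104) = 8.53 × 0.001331 = 0.01135 mm.

0.0114 mm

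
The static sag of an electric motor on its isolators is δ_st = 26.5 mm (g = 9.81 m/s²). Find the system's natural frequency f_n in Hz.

3.06 Hz

ω_n = √(g/δ_st) = √(9.81/0.0265) = √370.2 = 19.24 rad/s.
f_n = ω_n/(2π) = 19.24/6.283 = 3.062 Hz.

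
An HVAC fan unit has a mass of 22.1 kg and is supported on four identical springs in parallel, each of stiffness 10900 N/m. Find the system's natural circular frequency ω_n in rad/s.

44.4 rad/s

Parallel springs add: k_eq = 4 × 10900 = 43600 N/m.
ω_n = √(k_eq/m) = √(43600/22.1) = √1973 = 44.42 rad/s.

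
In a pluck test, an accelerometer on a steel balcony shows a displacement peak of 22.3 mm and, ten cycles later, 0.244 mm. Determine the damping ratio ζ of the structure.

0.0717

Logarithmic decrement δ = (1/n)·ln(x₀/x_n) = (1/10)·ln(22.3/0.244) = (1/10)·ln(91.39) = 0.4515.
ζ = δ/√(4π² + δ²) = 0.4515/√(39.48 + 0.204) = 0.4515/6.299 = 0.07168.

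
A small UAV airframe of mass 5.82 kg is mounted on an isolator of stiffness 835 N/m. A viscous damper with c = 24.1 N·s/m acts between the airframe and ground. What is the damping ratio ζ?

0.173

ω_n = √(k/m) = √(835.0/5.82) = 11.98 rad/s.
Critical damping c_c = 2√(k·m) = 2√(835.0 × 5.82) = 139.4 N·s/m, so ζ = c/c_c = 24.1/139.4 = 0.1729.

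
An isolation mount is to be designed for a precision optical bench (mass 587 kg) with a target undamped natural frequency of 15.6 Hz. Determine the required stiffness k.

ω_n = 2πf_n = 2π × 15.6 = 98.02 rad/s.
k = m·ω_n² = 587 × 98.02² = 587 × 9607 = 5640000 N/m.

5640000 N/m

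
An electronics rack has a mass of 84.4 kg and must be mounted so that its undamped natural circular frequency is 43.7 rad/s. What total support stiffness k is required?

k = m·ω_n² = 84.4 × 43.70² = 84.4 × 1910 = 161200 N/m.

161000 N/m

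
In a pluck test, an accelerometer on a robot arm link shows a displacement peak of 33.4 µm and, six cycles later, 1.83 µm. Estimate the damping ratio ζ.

0.0768

Logarithmic decrement δ = (1/n)·ln(x₀/x_n) = (1/6)·ln(33.4/1.83) = (1/6)·ln(18.25) = 0.4840.
ζ = δ/√(4π² + δ²) = 0.4840/√(39.48 + 0.234) = 0.4840/6.302 = 0.07681.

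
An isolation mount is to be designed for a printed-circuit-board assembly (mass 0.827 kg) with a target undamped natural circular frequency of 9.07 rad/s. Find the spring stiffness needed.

68.0 N/m

k = m·ω_n² = 0.827 × 9.070² = 0.827 × 82.26 = 68.03 N/m.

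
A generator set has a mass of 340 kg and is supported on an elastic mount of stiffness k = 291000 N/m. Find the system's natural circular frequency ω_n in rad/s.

29.3 rad/s

ω_n = √(k/m) = √(291000/340) = √855.9 = 29.26 rad/s.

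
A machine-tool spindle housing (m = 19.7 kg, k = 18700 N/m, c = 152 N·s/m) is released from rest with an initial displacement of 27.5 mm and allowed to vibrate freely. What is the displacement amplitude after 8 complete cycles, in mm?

0.0483 mm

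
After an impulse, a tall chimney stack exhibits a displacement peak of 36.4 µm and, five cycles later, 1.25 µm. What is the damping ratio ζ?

0.107

Logarithmic decrement δ = (1/n)·ln(x₀/x_n) = (1/5)·ln(36.4/1.25) = (1/5)·ln(29.12) = 0.6743.
ζ = δ/√(4π² + δ²) = 0.6743/√(39.48 + 0.455) = 0.6743/6.319 = 0.1067.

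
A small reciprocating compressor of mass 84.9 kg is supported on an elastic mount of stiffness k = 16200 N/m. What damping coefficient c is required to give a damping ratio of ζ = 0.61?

1430 N·s/m

c_c = 2√(k·m) = 2√(16200 × 84.9) = 2346 N·s/m.
c = ζ·c_c = 0.61 × 2346 = 1431 N·s/m.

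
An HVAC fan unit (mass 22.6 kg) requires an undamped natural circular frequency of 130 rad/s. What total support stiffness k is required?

382000 N/m

k = m·ω_n² = 22.6 × 130.0² = 22.6 × 16900 = 381900 N/m.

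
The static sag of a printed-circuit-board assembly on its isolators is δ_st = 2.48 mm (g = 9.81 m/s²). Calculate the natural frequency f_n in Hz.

ω_n = √(g/δ_st) = √(9.81/0.00248) = √3956 = 62.89 rad/s.
f_n = ω_n/(2π) = 62.89/6.283 = 10.01 Hz.

10.0 Hz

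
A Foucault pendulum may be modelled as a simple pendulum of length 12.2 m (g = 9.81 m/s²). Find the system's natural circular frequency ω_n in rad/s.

0.897 rad/s

For a simple pendulum ω_n = √(g/L) = √(9.81/12.2) = √0.8041 = 0.8967 rad/s.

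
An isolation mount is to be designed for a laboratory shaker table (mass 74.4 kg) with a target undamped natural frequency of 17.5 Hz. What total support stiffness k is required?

ω_n = 2πf_n = 2π × 17.5 = 110.0 rad/s.
k = m·ω_n² = 74.4 × 110.0² = 74.4 × 12090 = 899500 N/m.

900000 N/m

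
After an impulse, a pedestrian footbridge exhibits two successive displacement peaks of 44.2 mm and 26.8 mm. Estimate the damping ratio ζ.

Logarithmic decrement δ = (1/n)·ln(x₀/x_n) = (1/1)·ln(44.2/26.8) = (1/1)·ln(1.649) = 0.5003.
ζ = δ/√(4π² + δ²) = 0.5003/√(39.48 + 0.250) = 0.5003/6.303 = 0.07938.

0.0794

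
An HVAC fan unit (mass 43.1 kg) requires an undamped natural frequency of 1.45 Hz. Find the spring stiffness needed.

3580 N/m

ω_n = 2πf_n = 2π × 1.45 = 9.111 rad/s.
k = m·ω_n² = 43.1 × 9.111² = 43.1 × 83.00 = 3577 N/m.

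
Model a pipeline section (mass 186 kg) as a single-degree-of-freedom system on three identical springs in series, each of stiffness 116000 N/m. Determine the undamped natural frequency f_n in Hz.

Series springs: 1/k_eq = 3/116000, so k_eq = 116000/3 = 38670 N/m.
ω_n = √(k_eq/m) = √(38670/186) = √207.9 = 14.42 rad/s.
f_n = ω_n/(2π) = 14.42/6.283 = 2.295 Hz.

2.29 Hz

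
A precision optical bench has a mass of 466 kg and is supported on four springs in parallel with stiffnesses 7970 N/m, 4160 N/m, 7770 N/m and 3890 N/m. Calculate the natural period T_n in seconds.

0.879 s

Parallel springs add: k_eq = 7970 + 4160 + 7770 + 3890 = 23790 N/m.
ω_n = √(k_eq/m) = √(23790/466) = √51.05 = 7.145 rad/s.
T_n = 2π/ω_n = 6.283/7.145 = 0.8794 s.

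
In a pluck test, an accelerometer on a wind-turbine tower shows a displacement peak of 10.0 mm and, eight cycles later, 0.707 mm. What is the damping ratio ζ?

0.0526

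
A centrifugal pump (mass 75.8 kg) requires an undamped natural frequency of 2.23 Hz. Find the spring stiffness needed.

ω_n = 2πf_n = 2π × 2.23 = 14.01 rad/s.
k = m·ω_n² = 75.8 × 14.01² = 75.8 × 196.3 = 14880 N/m.

14900 N/m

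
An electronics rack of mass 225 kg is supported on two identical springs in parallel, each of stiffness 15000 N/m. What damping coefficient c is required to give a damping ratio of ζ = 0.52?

2700 N·s/m

Parallel springs add: k_eq = 2 × 15000 = 30000 N/m.
c_c = 2√(k_eq·m) = 2√(30000 × 225) = 5196 N·s/m.
c = ζ·c_c = 0.52 × 5196 = 2702 N·s/m.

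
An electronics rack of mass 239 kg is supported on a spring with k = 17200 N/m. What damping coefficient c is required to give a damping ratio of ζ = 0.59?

c_c = 2√(k·m) = 2√(17200 × 239) = 4055 N·s/m.
c = ζ·c_c = 0.59 × 4055 = 2392 N·s/m.

2390 N·s/m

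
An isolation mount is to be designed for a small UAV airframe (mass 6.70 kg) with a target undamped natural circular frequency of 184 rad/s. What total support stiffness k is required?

227000 N/m

k = m·ω_n² = 6.70 × 184.0² = 6.70 × 33860 = 226800 N/m.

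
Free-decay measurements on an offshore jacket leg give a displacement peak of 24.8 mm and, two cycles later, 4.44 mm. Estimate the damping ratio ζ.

0.136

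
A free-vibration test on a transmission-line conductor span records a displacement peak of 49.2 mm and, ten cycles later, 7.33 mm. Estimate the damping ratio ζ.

Logarithmic decrement δ = (1/n)·ln(x₀/x_n) = (1/10)·ln(49.2/7.33) = (1/10)·ln(6.712) = 0.1904.
ζ = δ/√(4π² + δ²) = 0.1904/√(39.48 + 0.0362) = 0.1904/6.286 = 0.03029.

0.0303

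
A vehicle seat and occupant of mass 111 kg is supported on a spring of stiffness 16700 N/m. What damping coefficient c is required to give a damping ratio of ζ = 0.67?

c_c = 2√(k·m) = 2√(16700 × 111) = 2723 N·s/m.
c = ζ·c_c = 0.67 × 2723 = 1824 N·s/m.

1820 N·s/m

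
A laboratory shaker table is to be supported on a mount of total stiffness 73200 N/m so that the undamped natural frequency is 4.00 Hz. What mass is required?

ω_n = 2πf_n = 2π × 4.00 = 25.13 rad/s.
m = k/ω_n² = 73200/25.13² = 73200/631.7 = 115.9 kg.

116 kg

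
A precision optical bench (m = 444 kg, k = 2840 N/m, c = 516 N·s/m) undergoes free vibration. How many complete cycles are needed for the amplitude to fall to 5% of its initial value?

3 cycles

ζ = c/(2√(km)) = 516/(2√(2840 × 444)) = 516/2246 = 0.2298.
Logarithmic decrement δ = 2πζ/√(1 − ζ²) = 2π × 0.2298/√(1 − 0.0528) = 1.483.
x_n/x₀ = e^(−nδ) ≤ 0.05; take ln: n ≥ ln(1/0.05)/δ = 2.996/1.483 = 2.020.
So 3 complete cycles are required.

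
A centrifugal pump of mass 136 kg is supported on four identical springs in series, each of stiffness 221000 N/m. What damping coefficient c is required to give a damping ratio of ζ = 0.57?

3120 N·s/m

Series springs: 1/k_eq = 4/221000, so k_eq = 221000/4 = 55250 N/m.
c_c = 2√(k_eq·m) = 2√(55250 × 136) = 5482 N·s/m.
c = ζ·c_c = 0.57 × 5482 = 3125 N·s/m.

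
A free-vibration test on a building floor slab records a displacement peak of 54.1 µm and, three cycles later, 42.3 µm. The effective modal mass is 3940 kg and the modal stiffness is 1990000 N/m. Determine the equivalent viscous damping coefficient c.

Logarithmic decrement δ = (1/n)·ln(x₀/x_n) = (1/3)·ln(54.1/42.3) = (1/3)·ln(1.279) = 0.08202.
ζ = δ/√(4π² + δ²) = 0.08202/√(39.48 + 0.00673) = 0.08202/6.284 = 0.01305.
c = ζ · 2√(km) = 0.01305 × 2√(1990000 × 3940) = 0.01305 × 177100 = 2311 N·s/m.

2310 N·s/m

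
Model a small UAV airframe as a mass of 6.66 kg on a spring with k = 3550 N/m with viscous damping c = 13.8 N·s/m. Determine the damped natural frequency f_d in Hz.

ω_n = √(k/m) = √(3550/6.66) = 23.09 rad/s.
Critical damping c_c = 2√(k·m) = 2√(3550 × 6.66) = 307.5 N·s/m, so ζ = c/c_c = 13.8/307.5 = 0.04487.
ω_d = ω_n√(1 − ζ²) = 23.09 × √(1 − 0.00201) = 23.06 rad/s.
f_d = ω_d/(2π) = 3.671 Hz.

3.67 Hz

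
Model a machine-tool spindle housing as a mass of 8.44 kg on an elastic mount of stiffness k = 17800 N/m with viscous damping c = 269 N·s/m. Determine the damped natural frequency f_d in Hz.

6.85 Hz

ω_n = √(k/m) = √(17800/8.44) = 45.92 rad/s.
Critical damping c_c = 2√(k·m) = 2√(17800 × 8.44) = 775.2 N·s/m, so ζ = c/c_c = 269/775.2 = 0.3470.
ω_d = ω_n√(1 − ζ²) = 45.92 × √(1 − 0.120) = 43.07 rad/s.
f_d = ω_d/(2π) = 6.855 Hz.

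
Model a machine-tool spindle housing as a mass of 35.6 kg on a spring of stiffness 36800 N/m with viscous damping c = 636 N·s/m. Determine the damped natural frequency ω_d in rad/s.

30.9 rad/s

ω_n = √(k/m) = √(36800/35.6) = 32.15 rad/s.
Critical damping c_c = 2√(k·m) = 2√(36800 × 35.6) = 2289 N·s/m, so ζ = c/c_c = 636/2289 = 0.2778.
ω_d = ω_n√(1 − ζ²) = 32.15 × √(1 − 0.0772) = 30.89 rad/s.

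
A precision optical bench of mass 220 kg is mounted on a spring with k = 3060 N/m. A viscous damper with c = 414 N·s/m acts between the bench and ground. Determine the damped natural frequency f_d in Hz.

0.574 Hz

ω_n = √(k/m) = √(3060/220) = 3.729 rad/s.
Critical damping c_c = 2√(k·m) = 2√(3060 × 220) = 1641 N·s/m, so ζ = c/c_c = 414/1641 = 0.2523.
ω_d = ω_n√(1 − ζ²) = 3.729 × √(1 − 0.0636) = 3.609 rad/s.
f_d = ω_d/(2π) = 0.5744 Hz.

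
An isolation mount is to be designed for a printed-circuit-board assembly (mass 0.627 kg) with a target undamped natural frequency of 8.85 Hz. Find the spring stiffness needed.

1940 N/m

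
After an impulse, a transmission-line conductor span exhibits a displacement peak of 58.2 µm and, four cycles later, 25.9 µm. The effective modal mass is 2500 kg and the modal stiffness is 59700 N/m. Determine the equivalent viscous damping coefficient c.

787 N·s/m

Logarithmic decrement δ = (1/n)·ln(x₀/x_n) = (1/4)·ln(58.2/25.9) = (1/4)·ln(2.247) = 0.2024.
ζ = δ/√(4π² + δ²) = 0.2024/√(39.48 + 0.0410) = 0.2024/6.286 = 0.03220.
c = ζ · 2√(km) = 0.03220 × 2√(59700 × 2500) = 0.03220 × 24430 = 786.7 N·s/m.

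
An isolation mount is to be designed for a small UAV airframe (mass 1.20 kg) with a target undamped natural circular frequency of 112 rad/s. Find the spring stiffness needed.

15100 N/m

k = m·ω_n² = 1.20 × 112.0² = 1.20 × 12540 = 15050 N/m.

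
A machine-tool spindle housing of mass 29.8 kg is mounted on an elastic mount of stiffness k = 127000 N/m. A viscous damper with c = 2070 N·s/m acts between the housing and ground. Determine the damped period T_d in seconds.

0.114 s

ω_n = √(k/m) = √(127000/29.8) = 65.28 rad/s.
Critical damping c_c = 2√(k·m) = 2√(127000 × 29.8) = 3891 N·s/m, so ζ = c/c_c = 2070/3891 = 0.5320.
ω_d = ω_n√(1 − ζ²) = 65.28 × √(1 − 0.283) = 55.28 rad/s.
T_d = 2π/ω_d = 0.1137 s.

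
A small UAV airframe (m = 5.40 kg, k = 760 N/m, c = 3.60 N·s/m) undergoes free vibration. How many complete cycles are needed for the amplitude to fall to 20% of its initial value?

ζ = c/(2√(km)) = 3.60/(2√(760 × 5.40)) = 3.60/128.1 = 0.02810.
Logarithmic decrement δ = 2πζ/√(1 − ζ²) = 2π × 0.02810/√(1 − 0.000789) = 0.1766.
x_n/x₀ = e^(−nδ) ≤ 0.2; take ln: n ≥ ln(1/0.2)/δ = 1.609/0.1766 = 9.113.
So 10 complete cycles are required.

10 cycles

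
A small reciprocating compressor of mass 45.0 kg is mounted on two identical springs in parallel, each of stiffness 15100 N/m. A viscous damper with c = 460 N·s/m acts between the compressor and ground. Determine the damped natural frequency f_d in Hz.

4.04 Hz

Parallel springs add: k_eq = 2 × 15100 = 30200 N/m.
ω_n = √(k_eq/m) = √(30200/45.0) = 25.91 rad/s.
Critical damping c_c = 2√(k_eq·m) = 2√(30200 × 45.0) = 2332 N·s/m, so ζ = c/c_c = 460/2332 = 0.1973.
ω_d = ω_n√(1 − ζ²) = 25.91 × √(1 − 0.0389) = 25.40 rad/s.
f_d = ω_d/(2π) = 4.042 Hz.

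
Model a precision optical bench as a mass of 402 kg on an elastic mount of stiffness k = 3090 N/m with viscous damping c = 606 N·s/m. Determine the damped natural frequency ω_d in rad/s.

ω_n = √(k/m) = √(3090/402) = 2.772 rad/s.
Critical damping c_c = 2√(k·m) = 2√(3090 × 402) = 2229 N·s/m, so ζ = c/c_c = 606/2229 = 0.2719.
ω_d = ω_n√(1 − ζ²) = 2.772 × √(1 − 0.0739) = 2.668 rad/s.

2.67 rad/s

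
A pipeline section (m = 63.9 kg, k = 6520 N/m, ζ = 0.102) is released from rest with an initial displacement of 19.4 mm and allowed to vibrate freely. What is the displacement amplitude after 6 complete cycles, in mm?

Logarithmic decrement δ = 2πζ/√(1 − ζ²) = 2π × 0.1020/√(1 − 0.0104) = 0.6442.
After n cycles, x_n/x₀ = e^(−nδ), so x_6 = 19.4 × e^(−6 × 0.6442) = 19.4 × 0.02095 = 0.4065 mm.

0.406 mm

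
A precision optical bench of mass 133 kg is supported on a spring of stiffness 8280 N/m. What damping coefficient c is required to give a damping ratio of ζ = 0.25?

c_c = 2√(k·m) = 2√(8280 × 133) = 2099 N·s/m.
c = ζ·c_c = 0.25 × 2099 = 524.7 N·s/m.

525 N·s/m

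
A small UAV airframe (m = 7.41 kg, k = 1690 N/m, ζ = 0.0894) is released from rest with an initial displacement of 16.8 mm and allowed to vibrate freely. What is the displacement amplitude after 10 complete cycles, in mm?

Logarithmic decrement δ = 2πζ/√(1 − ζ²) = 2π × 0.08940/√(1 − 0.00799) = 0.5640.
After n cycles, x_n/x₀ = e^(−nδ), so x_10 = 16.8 × e^(−10 × 0.5640) = 16.8 × 0.003554 = 0.05970 mm.

0.0597 mm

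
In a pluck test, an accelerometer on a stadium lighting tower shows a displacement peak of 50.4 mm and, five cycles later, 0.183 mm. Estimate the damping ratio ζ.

Logarithmic decrement δ = (1/n)·ln(x₀/x_n) = (1/5)·ln(50.4/0.183) = (1/5)·ln(275.4) = 1.124.
ζ = δ/√(4π² + δ²) = 1.124/√(39.48 + 1.26) = 1.124/6.383 = 0.1760.

0.176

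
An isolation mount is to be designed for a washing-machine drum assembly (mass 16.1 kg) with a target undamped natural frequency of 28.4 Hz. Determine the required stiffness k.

ω_n = 2πf_n = 2π × 28.4 = 178.4 rad/s.
k = m·ω_n² = 16.1 × 178.4² = 16.1 × 31840 = 512700 N/m.

513000 N/m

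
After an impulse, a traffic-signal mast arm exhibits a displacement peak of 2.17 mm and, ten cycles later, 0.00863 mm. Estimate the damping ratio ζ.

Logarithmic decrement δ = (1/n)·ln(x₀/x_n) = (1/10)·ln(2.17/0.00863) = (1/10)·ln(251.4) = 0.5527.
ζ = δ/√(4π² + δ²) = 0.5527/√(39.48 + 0.306) = 0.5527/6.307 = 0.08763.

0.0876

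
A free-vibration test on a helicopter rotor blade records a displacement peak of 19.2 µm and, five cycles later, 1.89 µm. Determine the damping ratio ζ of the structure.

0.0736

Logarithmic decrement δ = (1/n)·ln(x₀/x_n) = (1/5)·ln(19.2/1.89) = (1/5)·ln(10.16) = 0.4637.
ζ = δ/√(4π² + δ²) = 0.4637/√(39.48 + 0.215) = 0.4637/6.300 = 0.07359.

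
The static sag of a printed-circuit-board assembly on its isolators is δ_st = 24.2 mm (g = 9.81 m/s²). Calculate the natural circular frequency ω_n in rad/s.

20.1 rad/s

ω_n = √(g/δ_st) = √(9.81/0.0242) = √405.4 = 20.13 rad/s.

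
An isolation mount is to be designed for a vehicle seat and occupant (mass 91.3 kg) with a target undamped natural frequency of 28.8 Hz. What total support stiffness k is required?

2990000 N/m

ω_n = 2πf_n = 2π × 28.8 = 181.0 rad/s.
k = m·ω_n² = 91.3 × 181.0² = 91.3 × 32740 = 2990000 N/m.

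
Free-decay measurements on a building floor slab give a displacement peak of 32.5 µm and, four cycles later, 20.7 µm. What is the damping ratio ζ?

Logarithmic decrement δ = (1/n)·ln(x₀/x_n) = (1/4)·ln(32.5/20.7) = (1/4)·ln(1.570) = 0.1128.
ζ = δ/√(4π² + δ²) = 0.1128/√(39.48 + 0.0127) = 0.1128/6.284 = 0.01795.

0.0179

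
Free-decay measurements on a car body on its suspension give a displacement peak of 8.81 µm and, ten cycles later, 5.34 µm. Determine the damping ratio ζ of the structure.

0.00797

Logarithmic decrement δ = (1/n)·ln(x₀/x_n) = (1/10)·ln(8.81/5.34) = (1/10)·ln(1.650) = 0.05007.
ζ = δ/√(4π² + δ²) = 0.05007/√(39.48 + 0.00251) = 0.05007/6.283 = 0.007968.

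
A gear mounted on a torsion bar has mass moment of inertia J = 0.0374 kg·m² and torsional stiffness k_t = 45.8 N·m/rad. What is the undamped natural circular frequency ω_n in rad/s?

ω_n = √(k_t/J) = √(45.8/0.0374) = √1225 = 34.99 rad/s.

35.0 rad/s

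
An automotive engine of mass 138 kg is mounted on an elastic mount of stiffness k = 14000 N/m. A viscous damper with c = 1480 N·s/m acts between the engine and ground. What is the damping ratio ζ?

0.532

ω_n = √(k/m) = √(14000/138) = 10.07 rad/s.
Critical damping c_c = 2√(k·m) = 2√(14000 × 138) = 2780 N·s/m, so ζ = c/c_c = 1480/2780 = 0.5324.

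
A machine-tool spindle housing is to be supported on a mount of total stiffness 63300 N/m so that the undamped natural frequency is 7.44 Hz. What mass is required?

29.0 kg

ω_n = 2πf_n = 2π × 7.44 = 46.75 rad/s.
m = k/ω_n² = 63300/46.75² = 63300/2185 = 28.97 kg.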